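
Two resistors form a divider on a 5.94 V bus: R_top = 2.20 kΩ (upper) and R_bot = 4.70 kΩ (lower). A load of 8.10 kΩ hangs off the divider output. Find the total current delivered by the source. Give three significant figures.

R_bot‖R_L = 2.974 kΩ, so the source sees R_top + R_bot‖R_L = 5.174 kΩ.
I = 5.94 V / 5.174 kΩ = 1.15 mA.

I ≈ 1.15 mA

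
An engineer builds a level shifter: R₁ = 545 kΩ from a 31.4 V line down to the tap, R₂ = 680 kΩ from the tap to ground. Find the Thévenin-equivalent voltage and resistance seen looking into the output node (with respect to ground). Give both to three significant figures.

V_th is the open-circuit tap voltage: 31.4 × 680/(545 + 680) = 17.4 V.
With the supply zeroed, R₁ and R₂ appear in parallel from the tap: R_th = R₁‖R₂ = (545 × 680)/1225 = 303 kΩ.

V_th = 17.4 V, R_th = 303 kΩ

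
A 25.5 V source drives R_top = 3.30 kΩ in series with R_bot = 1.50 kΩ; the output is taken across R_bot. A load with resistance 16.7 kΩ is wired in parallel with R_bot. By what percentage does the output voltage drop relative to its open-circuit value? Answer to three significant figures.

5.82 %

The divider's output (Thévenin) resistance is R_top‖R_bot = 1.031 kΩ.
Fractional drop under load = R_th/(R_th + R_L) = 1.031 / (1.031 + 16.7) = 0.05816.
So the output falls by 5.82 %.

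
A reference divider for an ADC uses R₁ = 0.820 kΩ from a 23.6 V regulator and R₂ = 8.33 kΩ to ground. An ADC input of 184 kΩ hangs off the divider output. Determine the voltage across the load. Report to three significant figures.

The load sits in parallel with R₂: R₂‖R_L = (8330 × 184000) / (8330 + 184000) = 7969 Ω.
V_out = 23.6 × 7969 / (820 + 7969) = 23.6 × 7969/8789 = 21.4 V.

V_out ≈ 21.4 V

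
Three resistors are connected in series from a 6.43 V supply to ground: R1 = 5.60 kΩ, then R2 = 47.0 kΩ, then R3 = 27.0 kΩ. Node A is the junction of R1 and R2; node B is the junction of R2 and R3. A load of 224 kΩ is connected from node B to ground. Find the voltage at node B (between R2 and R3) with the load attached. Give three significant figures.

V ≈ 2.02 V

At node B, R3 is in parallel with the load: R3‖R_L = 24.10 kΩ.
Below node A the resistance is R2 + (R3‖R_L) = 71.10 kΩ, so V_A = 6.43 × 71.10/76.70 = 5.961 V.
Then V_B = V_A × (R3‖R_L)/(R2 + R3‖R_L) = 5.961 × 24.10/71.10 = 2.02 V.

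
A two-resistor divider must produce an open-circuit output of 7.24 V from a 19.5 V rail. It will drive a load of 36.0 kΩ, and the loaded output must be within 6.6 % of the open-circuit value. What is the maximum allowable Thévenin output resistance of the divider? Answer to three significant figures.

Loading drop = R_th/(R_th + R_L) ≤ 0.0660, so R_th ≤ R_L · ε/(1−ε) = 36.0 kΩ × 0.0660/0.9340 = 2.54 kΩ.
(Any R1, R2 with R2/(R1+R2) = 0.371 and R1‖R2 ≤ 2.54 kΩ will meet the spec.)

R_th ≤ 2.54 kΩ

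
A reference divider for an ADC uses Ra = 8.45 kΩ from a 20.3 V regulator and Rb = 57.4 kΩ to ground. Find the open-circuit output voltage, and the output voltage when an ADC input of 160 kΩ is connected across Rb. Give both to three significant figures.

Open-circuit: V = 20.3 × 57.4/(8.45 + 57.4) = 17.7 V.
With the load, Rb becomes Rb‖R_L = 42.24 kΩ, so V = 20.3 × 42.24/50.69 = 16.9 V.

Unloaded: 17.7 V; loaded: 16.9 V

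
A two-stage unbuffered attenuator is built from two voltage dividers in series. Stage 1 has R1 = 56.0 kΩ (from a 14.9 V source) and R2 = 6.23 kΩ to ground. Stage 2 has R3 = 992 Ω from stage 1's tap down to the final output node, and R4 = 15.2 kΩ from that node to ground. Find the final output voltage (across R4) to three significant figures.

V_out ≈ 1.04 V

Stage 2 presents R3+R4 = 16190 Ω as a load on stage 1's tap.
Stage 1's lower leg becomes R2‖(R3+R4) = 4499 Ω, so V_mid = 14.9 × 4499/60500 = 1.108 V.
Stage 2 is itself unloaded: V_out = V_mid × R4/(R3+R4) = 1.108 × 15200/16190 = 1.04 V.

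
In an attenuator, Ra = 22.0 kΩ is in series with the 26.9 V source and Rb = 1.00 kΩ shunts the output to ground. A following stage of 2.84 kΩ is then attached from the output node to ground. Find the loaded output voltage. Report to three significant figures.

The load sits in parallel with Rb: Rb‖R_L = (1.00 × 2.84) / (1.00 + 2.84) = 0.7396 kΩ.
V_out = 26.9 × 0.7396 / (22.0 + 0.7396) = 26.9 × 0.7396/22.74 = 0.875 V.

V_out ≈ 0.875 V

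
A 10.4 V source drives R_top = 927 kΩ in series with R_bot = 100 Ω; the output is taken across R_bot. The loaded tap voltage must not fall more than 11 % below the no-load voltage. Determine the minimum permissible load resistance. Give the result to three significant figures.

Output resistance R_th = R_top‖R_bot = (927000 × 100)/927100 = 99.99 Ω.
The fractional drop is R_th/(R_th + R_L); requiring this ≤ 0.110 gives R_L ≥ R_th(1/0.110 − 1) = 99.99 × 8.091 = 809 Ω.

R_L(min) ≈ 809 Ω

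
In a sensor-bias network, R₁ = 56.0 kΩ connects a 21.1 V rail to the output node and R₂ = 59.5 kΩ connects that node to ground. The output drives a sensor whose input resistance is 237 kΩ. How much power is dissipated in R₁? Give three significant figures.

P ≈ 2.32 mW

Total resistance from the source is R₁ + (R₂‖R_L) = 103.6 kΩ, so I = 21.1/103.6 kΩ = 0.2037 mA.
P = I²·R₁ = (0.2037 mA)² × 56.0 kΩ = 2.32 mW.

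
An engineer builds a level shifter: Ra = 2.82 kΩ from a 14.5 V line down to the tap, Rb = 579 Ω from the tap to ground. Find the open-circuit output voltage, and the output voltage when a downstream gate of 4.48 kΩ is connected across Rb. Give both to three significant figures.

Unloaded: 2.47 V; loaded: 2.23 V

Open-circuit: V = 14.5 × 579/(2820 + 579) = 2.47 V.
With the load, Rb becomes Rb‖R_L = 512.7 Ω, so V = 14.5 × 512.7/3333 = 2.23 V.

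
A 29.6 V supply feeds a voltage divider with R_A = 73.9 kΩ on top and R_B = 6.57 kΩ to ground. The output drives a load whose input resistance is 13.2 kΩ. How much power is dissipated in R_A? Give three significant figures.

Total resistance from the source is R_A + (R_B‖R_L) = 78.29 kΩ, so I = 29.6/78.29 kΩ = 0.3781 mA.
P = I²·R_A = (0.3781 mA)² × 73.9 kΩ = 10.6 mW.

P ≈ 10.6 mW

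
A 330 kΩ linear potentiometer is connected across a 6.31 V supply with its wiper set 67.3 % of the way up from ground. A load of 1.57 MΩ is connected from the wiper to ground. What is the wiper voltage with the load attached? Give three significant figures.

The wiper splits the pot into (1−α)R = 107.9 kΩ above and αR = 222.1 kΩ below.
Lower section ‖ load = 194.6 kΩ.
V_wiper = 6.31 × 194.6/(107.9 + 194.6) = 4.06 V.

V ≈ 4.06 V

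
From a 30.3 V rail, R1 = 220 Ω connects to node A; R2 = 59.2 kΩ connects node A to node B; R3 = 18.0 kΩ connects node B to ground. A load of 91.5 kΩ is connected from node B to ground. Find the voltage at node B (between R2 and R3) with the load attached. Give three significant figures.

At node B, R3 is in parallel with the load: R3‖R_L = 15040 Ω.
Below node A the resistance is R2 + (R3‖R_L) = 74240 Ω, so V_A = 30.3 × 74240/74460 = 30.21 V.
Then V_B = V_A × (R3‖R_L)/(R2 + R3‖R_L) = 30.21 × 15040/74240 = 6.12 V.

V ≈ 6.12 V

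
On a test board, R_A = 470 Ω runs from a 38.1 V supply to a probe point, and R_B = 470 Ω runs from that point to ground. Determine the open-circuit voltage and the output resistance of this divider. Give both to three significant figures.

V_th is the open-circuit tap voltage: 38.1 × 470/(470 + 470) = 19.1 V.
With the supply zeroed, R_A and R_B appear in parallel from the tap: R_th = R_A‖R_B = (470 × 470)/940.0 = 235 Ω.

V_th = 19.1 V, R_th = 235 Ω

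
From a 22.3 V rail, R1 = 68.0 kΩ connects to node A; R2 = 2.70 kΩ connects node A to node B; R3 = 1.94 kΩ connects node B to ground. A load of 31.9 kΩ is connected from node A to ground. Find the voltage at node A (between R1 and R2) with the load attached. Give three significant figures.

Below node A the series string R2+R3 = 4.640 kΩ sits in parallel with the 31.9 kΩ load: 4.051 kΩ.
V_A = 22.3 × 4.051/(68.0 + 4.051) = 1.25 V.

V ≈ 1.25 V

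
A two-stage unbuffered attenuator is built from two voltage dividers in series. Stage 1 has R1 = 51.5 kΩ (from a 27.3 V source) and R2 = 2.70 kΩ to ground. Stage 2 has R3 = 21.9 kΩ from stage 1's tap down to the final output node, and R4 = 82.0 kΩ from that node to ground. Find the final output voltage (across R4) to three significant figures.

Stage 2 presents R3+R4 = 103.9 kΩ as a load on stage 1's tap.
Stage 1's lower leg becomes R2‖(R3+R4) = 2.632 kΩ, so V_mid = 27.3 × 2.632/54.13 = 1.327 V.
Stage 2 is itself unloaded: V_out = V_mid × R4/(R3+R4) = 1.327 × 82.0/103.9 = 1.05 V.

V_out ≈ 1.05 V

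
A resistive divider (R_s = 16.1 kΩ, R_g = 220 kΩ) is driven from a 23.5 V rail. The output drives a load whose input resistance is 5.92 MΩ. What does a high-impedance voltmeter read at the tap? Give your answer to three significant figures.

The load sits in parallel with R_g: R_g‖R_L = (220 × 5920) / (220 + 5920) = 212.1 kΩ.
V_out = 23.5 × 212.1 / (16.1 + 212.1) = 23.5 × 212.1/228.2 = 21.8 V.

V_out ≈ 21.8 V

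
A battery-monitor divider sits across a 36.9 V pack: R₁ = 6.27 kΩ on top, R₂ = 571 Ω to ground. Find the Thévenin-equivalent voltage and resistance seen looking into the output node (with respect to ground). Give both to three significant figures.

V_th = 3.08 V, R_th = 523 Ω

V_th is the open-circuit tap voltage: 36.9 × 571/(6270 + 571) = 3.08 V.
With the supply zeroed, R₁ and R₂ appear in parallel from the tap: R_th = R₁‖R₂ = (6270 × 571)/6841 = 523 Ω.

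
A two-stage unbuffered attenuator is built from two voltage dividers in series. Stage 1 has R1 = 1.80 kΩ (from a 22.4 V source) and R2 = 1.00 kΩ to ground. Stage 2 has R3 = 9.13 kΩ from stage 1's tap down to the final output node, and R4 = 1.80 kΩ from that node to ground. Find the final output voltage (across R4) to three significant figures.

V_out ≈ 1.24 V

Stage 2 presents R3+R4 = 10.93 kΩ as a load on stage 1's tap.
Stage 1's lower leg becomes R2‖(R3+R4) = 0.9162 kΩ, so V_mid = 22.4 × 0.9162/2.716 = 7.556 V.
Stage 2 is itself unloaded: V_out = V_mid × R4/(R3+R4) = 7.556 × 1.80/10.93 = 1.24 V.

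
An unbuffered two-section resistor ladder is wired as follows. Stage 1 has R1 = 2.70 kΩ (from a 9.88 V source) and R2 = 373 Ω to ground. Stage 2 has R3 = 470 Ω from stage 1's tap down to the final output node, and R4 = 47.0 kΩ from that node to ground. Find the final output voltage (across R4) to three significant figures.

V_out ≈ 1.18 V

Stage 2 presents R3+R4 = 47470 Ω as a load on stage 1's tap.
Stage 1's lower leg becomes R2‖(R3+R4) = 370.1 Ω, so V_mid = 9.88 × 370.1/3070 = 1.191 V.
Stage 2 is itself unloaded: V_out = V_mid × R4/(R3+R4) = 1.191 × 47000/47470 = 1.18 V.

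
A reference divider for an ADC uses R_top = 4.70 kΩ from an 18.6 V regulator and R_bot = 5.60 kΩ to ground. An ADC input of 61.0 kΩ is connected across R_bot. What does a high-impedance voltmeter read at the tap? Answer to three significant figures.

The load sits in parallel with R_bot: R_bot‖R_L = (5.60 × 61.0) / (5.60 + 61.0) = 5.129 kΩ.
V_out = 18.6 × 5.129 / (4.70 + 5.129) = 18.6 × 5.129/9.829 = 9.71 V.
(Unloaded it would have been 10.1 V.)

V_out ≈ 9.71 V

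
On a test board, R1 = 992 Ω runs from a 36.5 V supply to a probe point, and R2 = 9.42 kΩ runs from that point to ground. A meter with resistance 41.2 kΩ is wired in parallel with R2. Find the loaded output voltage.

The load sits in parallel with R2: R2‖R_L = (9420 × 41200) / (9420 + 41200) = 7667 Ω.
V_out = 36.5 × 7667 / (992 + 7667) = 36.5 × 7667/8659 = 32.3 V.

V_out ≈ 32.3 V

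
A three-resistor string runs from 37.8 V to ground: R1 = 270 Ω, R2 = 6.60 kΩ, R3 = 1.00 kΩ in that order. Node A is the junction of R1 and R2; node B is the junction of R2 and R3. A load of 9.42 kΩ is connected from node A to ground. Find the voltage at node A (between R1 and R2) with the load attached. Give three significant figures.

Below node A the series string R2+R3 = 7600 Ω sits in parallel with the 9420 Ω load: 4206 Ω.
V_A = 37.8 × 4206/(270 + 4206) = 35.5 V.

V ≈ 35.5 V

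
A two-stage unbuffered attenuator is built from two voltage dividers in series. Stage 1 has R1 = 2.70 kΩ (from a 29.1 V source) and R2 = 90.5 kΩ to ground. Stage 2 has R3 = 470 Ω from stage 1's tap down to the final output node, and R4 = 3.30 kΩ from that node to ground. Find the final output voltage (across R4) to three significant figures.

Stage 2 presents R3+R4 = 3770 Ω as a load on stage 1's tap.
Stage 1's lower leg becomes R2‖(R3+R4) = 3619 Ω, so V_mid = 29.1 × 3619/6319 = 16.67 V.
Stage 2 is itself unloaded: V_out = V_mid × R4/(R3+R4) = 16.67 × 3300/3770 = 14.6 V.

V_out ≈ 14.6 V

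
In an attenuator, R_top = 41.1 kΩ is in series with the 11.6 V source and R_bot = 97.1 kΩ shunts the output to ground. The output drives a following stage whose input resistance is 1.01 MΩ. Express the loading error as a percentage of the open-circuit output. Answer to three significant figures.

2.78 %

The divider's output (Thévenin) resistance is R_top‖R_bot = 28.88 kΩ.
Fractional drop under load = R_th/(R_th + R_L) = 28.88 / (28.88 + 1010) = 0.02780.
So the output falls by 2.78 %.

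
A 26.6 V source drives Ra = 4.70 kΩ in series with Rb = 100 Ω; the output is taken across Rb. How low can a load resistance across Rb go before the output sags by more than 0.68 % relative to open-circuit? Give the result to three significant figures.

Output resistance R_th = Ra‖Rb = (4700 × 100)/4800 = 97.92 Ω.
The fractional drop is R_th/(R_th + R_L); requiring this ≤ 0.00680 gives R_L ≥ R_th(1/0.00680 − 1) = 97.92 × 146.1 = 14.3 kΩ.

R_L(min) ≈ 14.3 kΩ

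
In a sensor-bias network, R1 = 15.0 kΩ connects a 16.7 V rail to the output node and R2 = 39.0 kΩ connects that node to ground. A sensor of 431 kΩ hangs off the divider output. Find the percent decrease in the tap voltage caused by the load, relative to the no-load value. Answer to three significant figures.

The divider's output (Thévenin) resistance is R1‖R2 = 10.83 kΩ.
Fractional drop under load = R_th/(R_th + R_L) = 10.83 / (10.83 + 431) = 0.02452.
So the output falls by 2.45 %.

2.45 %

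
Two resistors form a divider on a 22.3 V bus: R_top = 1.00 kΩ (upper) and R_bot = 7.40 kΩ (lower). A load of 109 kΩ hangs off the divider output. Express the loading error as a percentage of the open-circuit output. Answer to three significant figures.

0.802 %

The divider's output (Thévenin) resistance is R_top‖R_bot = 0.8810 kΩ.
Fractional drop under load = R_th/(R_th + R_L) = 0.8810 / (0.8810 + 109) = 0.008017.
So the output falls by 0.802 %.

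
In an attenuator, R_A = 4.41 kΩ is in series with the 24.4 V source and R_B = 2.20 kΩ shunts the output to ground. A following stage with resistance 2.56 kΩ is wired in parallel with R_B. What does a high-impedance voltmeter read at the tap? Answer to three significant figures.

V_out ≈ 5.16 V

The load sits in parallel with R_B: R_B‖R_L = (2.20 × 2.56) / (2.20 + 2.56) = 1.183 kΩ.
V_out = 24.4 × 1.183 / (4.41 + 1.183) = 24.4 × 1.183/5.593 = 5.16 V.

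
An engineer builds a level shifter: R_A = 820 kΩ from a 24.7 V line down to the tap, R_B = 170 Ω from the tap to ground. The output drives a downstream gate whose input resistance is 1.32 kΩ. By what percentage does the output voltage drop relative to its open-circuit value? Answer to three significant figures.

Unloaded V = 24.7 × 170/820200 = 0.0051197 V.
Loaded: R_B‖R_L = 150.6 Ω, giving V = 24.7 × 150.6/820200 = 0.0045357 V.
Drop = (0.0051197 − 0.0045357) / 0.0051197 = 11.4 %.

11.4 %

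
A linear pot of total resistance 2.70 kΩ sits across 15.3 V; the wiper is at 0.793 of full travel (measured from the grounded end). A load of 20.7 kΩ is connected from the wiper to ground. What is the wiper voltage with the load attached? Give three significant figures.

The wiper splits the pot into (1−α)R = 558.9 Ω above and αR = 2141 Ω below.
Lower section ‖ load = 1940 Ω.
V_wiper = 15.3 × 1940/(558.9 + 1940) = 11.9 V.

V ≈ 11.9 V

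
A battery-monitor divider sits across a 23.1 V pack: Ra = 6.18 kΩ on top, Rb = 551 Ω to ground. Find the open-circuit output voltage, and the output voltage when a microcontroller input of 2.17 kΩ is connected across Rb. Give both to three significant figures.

Open-circuit: V = 23.1 × 551/(6180 + 551) = 1.89 V.
With the load, Rb becomes Rb‖R_L = 439.4 Ω, so V = 23.1 × 439.4/6619 = 1.53 V.

Unloaded: 1.89 V; loaded: 1.53 V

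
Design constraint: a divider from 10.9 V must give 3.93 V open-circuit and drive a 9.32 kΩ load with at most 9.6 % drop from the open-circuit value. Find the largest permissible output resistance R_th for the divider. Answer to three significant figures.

R_th ≤ 990 Ω

Loading drop = R_th/(R_th + R_L) ≤ 0.0960, so R_th ≤ R_L · ε/(1−ε) = 9.32 kΩ × 0.0960/0.9040 = 990 Ω.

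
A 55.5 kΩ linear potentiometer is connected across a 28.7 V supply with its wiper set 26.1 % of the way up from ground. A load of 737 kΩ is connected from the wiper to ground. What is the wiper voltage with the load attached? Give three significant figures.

V ≈ 7.38 V

The wiper splits the pot into (1−α)R = 41.01 kΩ above and αR = 14.49 kΩ below.
Lower section ‖ load = 14.21 kΩ.
V_wiper = 28.7 × 14.21/(41.01 + 14.21) = 7.38 V.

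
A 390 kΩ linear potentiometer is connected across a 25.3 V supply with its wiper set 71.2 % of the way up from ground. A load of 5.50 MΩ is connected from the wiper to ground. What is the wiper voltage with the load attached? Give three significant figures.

V ≈ 17.8 V

The wiper splits the pot into (1−α)R = 112.3 kΩ above and αR = 277.7 kΩ below.
Lower section ‖ load = 264.3 kΩ.
V_wiper = 25.3 × 264.3/(112.3 + 264.3) = 17.8 V.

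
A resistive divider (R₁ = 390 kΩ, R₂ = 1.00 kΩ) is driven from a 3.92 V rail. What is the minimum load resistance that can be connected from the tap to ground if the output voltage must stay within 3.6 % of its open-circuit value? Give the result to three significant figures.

R_L(min) ≈ 26.7 kΩ

Output resistance R_th = R₁‖R₂ = (390000 × 1000)/391000 = 997.4 Ω.
The fractional drop is R_th/(R_th + R_L); requiring this ≤ 0.0360 gives R_L ≥ R_th(1/0.0360 − 1) = 997.4 × 26.78 = 26.7 kΩ.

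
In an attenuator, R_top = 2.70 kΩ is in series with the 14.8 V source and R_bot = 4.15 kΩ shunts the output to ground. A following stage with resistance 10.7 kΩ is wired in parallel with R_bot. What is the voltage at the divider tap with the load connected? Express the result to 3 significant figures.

V_out ≈ 7.78 V

The load sits in parallel with R_bot: R_bot‖R_L = (4.15 × 10.7) / (4.15 + 10.7) = 2.990 kΩ.
V_out = 14.8 × 2.990 / (2.70 + 2.990) = 14.8 × 2.990/5.690 = 7.78 V.
(Unloaded it would have been 8.97 V.)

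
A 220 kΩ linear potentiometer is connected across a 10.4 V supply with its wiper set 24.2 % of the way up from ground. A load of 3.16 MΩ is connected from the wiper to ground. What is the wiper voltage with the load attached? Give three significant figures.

V ≈ 2.49 V

The wiper splits the pot into (1−α)R = 166.8 kΩ above and αR = 53.24 kΩ below.
Lower section ‖ load = 52.36 kΩ.
V_wiper = 10.4 × 52.36/(166.8 + 52.36) = 2.49 V.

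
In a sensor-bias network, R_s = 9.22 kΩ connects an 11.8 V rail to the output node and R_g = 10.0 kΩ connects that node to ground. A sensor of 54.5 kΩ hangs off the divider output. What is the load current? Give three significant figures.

I_L ≈ 0.104 mA

R_g‖R_L = 8.450 kΩ; V_out = 11.8 × 8.450/17.67 = 5.643 V.
I_L = V_out / R_L = 5.643 / 54.5 kΩ = 0.104 mA.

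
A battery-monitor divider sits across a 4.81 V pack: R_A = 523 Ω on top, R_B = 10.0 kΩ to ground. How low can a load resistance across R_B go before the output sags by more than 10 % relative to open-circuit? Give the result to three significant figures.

R_L(min) ≈ 4.47 kΩ

Output resistance R_th = R_A‖R_B = (523 × 10000)/10520 = 497.0 Ω.
The fractional drop is R_th/(R_th + R_L); requiring this ≤ 0.100 gives R_L ≥ R_th(1/0.100 − 1) = 497.0 × 9.000 = 4.47 kΩ.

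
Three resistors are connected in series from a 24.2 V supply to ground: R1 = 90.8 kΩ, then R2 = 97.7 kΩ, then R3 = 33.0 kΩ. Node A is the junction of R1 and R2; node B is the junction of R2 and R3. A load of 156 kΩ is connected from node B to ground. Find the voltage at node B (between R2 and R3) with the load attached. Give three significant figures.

At node B, R3 is in parallel with the load: R3‖R_L = 27.24 kΩ.
Below node A the resistance is R2 + (R3‖R_L) = 124.9 kΩ, so V_A = 24.2 × 124.9/215.7 = 14.01 V.
Then V_B = V_A × (R3‖R_L)/(R2 + R3‖R_L) = 14.01 × 27.24/124.9 = 3.06 V.

V ≈ 3.06 V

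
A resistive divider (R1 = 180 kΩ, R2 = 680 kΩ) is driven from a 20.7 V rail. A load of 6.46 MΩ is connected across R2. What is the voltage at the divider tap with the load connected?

The load sits in parallel with R2: R2‖R_L = (680 × 6460) / (680 + 6460) = 615.2 kΩ.
V_out = 20.7 × 615.2 / (180 + 615.2) = 20.7 × 615.2/795.2 = 16.0 V.

V_out ≈ 16.0 V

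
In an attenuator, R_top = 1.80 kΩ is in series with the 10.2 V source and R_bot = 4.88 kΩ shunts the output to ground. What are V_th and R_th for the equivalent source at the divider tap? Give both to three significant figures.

V_th is the open-circuit tap voltage: 10.2 × 4.88/(1.80 + 4.88) = 7.45 V.
With the supply zeroed, R_top and R_bot appear in parallel from the tap: R_th = R_top‖R_bot = (1.80 × 4.88)/6.680 = 1.31 kΩ.

V_th = 7.45 V, R_th = 1.31 kΩ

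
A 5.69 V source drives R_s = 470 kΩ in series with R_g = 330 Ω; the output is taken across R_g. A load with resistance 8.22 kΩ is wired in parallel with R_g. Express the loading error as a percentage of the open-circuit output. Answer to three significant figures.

The divider's output (Thévenin) resistance is R_s‖R_g = 329.8 Ω.
Fractional drop under load = R_th/(R_th + R_L) = 329.8 / (329.8 + 8220) = 0.03857.
So the output falls by 3.86 %.

3.86 %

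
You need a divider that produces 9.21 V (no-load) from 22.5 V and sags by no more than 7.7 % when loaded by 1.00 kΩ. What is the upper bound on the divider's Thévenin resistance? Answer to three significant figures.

R_th ≤ 83.4 Ω

Loading drop = R_th/(R_th + R_L) ≤ 0.0770, so R_th ≤ R_L · ε/(1−ε) = 1.00 kΩ × 0.0770/0.9230 = 83.4 Ω.
(Any R1, R2 with R2/(R1+R2) = 0.409 and R1‖R2 ≤ 83.4 Ω will meet the spec.)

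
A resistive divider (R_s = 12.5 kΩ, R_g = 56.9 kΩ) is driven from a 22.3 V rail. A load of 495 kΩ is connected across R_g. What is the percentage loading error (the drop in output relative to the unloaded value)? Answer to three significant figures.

The divider's output (Thévenin) resistance is R_s‖R_g = 10.25 kΩ.
Fractional drop under load = R_th/(R_th + R_L) = 10.25 / (10.25 + 495) = 0.02028.
So the output falls by 2.03 %.

2.03 %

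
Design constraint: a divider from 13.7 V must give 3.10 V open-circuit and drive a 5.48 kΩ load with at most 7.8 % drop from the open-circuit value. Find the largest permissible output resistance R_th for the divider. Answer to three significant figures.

Loading drop = R_th/(R_th + R_L) ≤ 0.0780, so R_th ≤ R_L · ε/(1−ε) = 5.48 kΩ × 0.0780/0.9220 = 464 Ω.

R_th ≤ 464 Ω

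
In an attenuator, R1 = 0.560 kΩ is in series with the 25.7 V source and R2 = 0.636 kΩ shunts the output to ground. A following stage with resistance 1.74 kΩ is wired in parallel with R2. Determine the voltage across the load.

The load sits in parallel with R2: R2‖R_L = (636 × 1740) / (636 + 1740) = 465.8 Ω.
V_out = 25.7 × 465.8 / (560 + 465.8) = 25.7 × 465.8/1026 = 11.7 V.

V_out ≈ 11.7 V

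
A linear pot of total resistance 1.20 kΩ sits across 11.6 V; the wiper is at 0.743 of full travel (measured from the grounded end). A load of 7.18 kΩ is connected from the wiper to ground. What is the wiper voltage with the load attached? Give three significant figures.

V ≈ 8.35 V

The wiper splits the pot into (1−α)R = 308.4 Ω above and αR = 891.6 Ω below.
Lower section ‖ load = 793.1 Ω.
V_wiper = 11.6 × 793.1/(308.4 + 793.1) = 8.35 V.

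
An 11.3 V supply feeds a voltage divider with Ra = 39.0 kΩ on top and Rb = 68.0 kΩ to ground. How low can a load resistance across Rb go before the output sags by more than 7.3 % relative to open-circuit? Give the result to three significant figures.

R_L(min) ≈ 315 kΩ

Output resistance R_th = Ra‖Rb = (39.0 × 68.0)/107.0 = 24.79 kΩ.
The fractional drop is R_th/(R_th + R_L); requiring this ≤ 0.0730 gives R_L ≥ R_th(1/0.0730 − 1) = 24.79 × 12.70 = 315 kΩ.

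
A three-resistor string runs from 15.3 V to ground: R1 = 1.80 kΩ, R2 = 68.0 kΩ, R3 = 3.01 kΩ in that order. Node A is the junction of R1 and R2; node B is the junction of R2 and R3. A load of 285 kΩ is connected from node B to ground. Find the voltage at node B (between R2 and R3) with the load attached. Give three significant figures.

At node B, R3 is in parallel with the load: R3‖R_L = 2.979 kΩ.
Below node A the resistance is R2 + (R3‖R_L) = 70.98 kΩ, so V_A = 15.3 × 70.98/72.78 = 14.92 V.
Then V_B = V_A × (R3‖R_L)/(R2 + R3‖R_L) = 14.92 × 2.979/70.98 = 0.626 V.

V ≈ 0.626 V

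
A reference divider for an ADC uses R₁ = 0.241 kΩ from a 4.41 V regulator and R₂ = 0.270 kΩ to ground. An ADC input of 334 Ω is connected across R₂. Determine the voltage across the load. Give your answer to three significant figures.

The load sits in parallel with R₂: R₂‖R_L = (270 × 334) / (270 + 334) = 149.3 Ω.
V_out = 4.41 × 149.3 / (241 + 149.3) = 4.41 × 149.3/390.3 = 1.69 V.

V_out ≈ 1.69 V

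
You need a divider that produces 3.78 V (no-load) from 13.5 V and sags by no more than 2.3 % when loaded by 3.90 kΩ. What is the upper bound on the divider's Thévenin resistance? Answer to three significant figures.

Loading drop = R_th/(R_th + R_L) ≤ 0.0230, so R_th ≤ R_L · ε/(1−ε) = 3.90 kΩ × 0.0230/0.9770 = 91.8 Ω.
(Any R1, R2 with R2/(R1+R2) = 0.280 and R1‖R2 ≤ 91.8 Ω will meet the spec.)

R_th ≤ 91.8 Ω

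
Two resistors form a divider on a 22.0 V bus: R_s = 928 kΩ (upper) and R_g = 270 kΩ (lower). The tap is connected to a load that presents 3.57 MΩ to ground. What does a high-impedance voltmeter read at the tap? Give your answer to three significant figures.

V_out ≈ 4.68 V

The load sits in parallel with R_g: R_g‖R_L = (270 × 3570) / (270 + 3570) = 251.0 kΩ.
V_out = 22.0 × 251.0 / (928 + 251.0) = 22.0 × 251.0/1179 = 4.68 V.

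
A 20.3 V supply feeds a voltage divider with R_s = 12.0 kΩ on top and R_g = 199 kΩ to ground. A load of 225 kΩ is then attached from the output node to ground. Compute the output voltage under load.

The load sits in parallel with R_g: R_g‖R_L = (199 × 225) / (199 + 225) = 105.6 kΩ.
V_out = 20.3 × 105.6 / (12.0 + 105.6) = 20.3 × 105.6/117.6 = 18.2 V.

V_out ≈ 18.2 V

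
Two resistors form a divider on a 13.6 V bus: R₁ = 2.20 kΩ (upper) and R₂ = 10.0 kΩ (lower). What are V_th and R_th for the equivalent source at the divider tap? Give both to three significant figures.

V_th is the open-circuit tap voltage: 13.6 × 10.0/(2.20 + 10.0) = 11.1 V.
With the supply zeroed, R₁ and R₂ appear in parallel from the tap: R_th = R₁‖R₂ = (2.20 × 10.0)/12.20 = 1.80 kΩ.

V_th = 11.1 V, R_th = 1.80 kΩ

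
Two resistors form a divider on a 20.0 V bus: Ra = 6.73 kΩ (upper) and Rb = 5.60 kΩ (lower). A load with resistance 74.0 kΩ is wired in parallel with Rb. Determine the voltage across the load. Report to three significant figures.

The load sits in parallel with Rb: Rb‖R_L = (5.60 × 74.0) / (5.60 + 74.0) = 5.206 kΩ.
V_out = 20.0 × 5.206 / (6.73 + 5.206) = 20.0 × 5.206/11.94 = 8.72 V.
(Unloaded it would have been 9.08 V.)

V_out ≈ 8.72 V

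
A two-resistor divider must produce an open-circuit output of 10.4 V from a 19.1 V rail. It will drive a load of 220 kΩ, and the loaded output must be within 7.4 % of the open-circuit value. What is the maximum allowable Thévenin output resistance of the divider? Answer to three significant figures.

Loading drop = R_th/(R_th + R_L) ≤ 0.0740, so R_th ≤ R_L · ε/(1−ε) = 220 kΩ × 0.0740/0.9260 = 17.6 kΩ.

R_th ≤ 17.6 kΩ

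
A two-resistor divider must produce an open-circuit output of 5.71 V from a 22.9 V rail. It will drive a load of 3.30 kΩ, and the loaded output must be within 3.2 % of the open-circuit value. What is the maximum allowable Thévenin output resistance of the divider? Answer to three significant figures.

Loading drop = R_th/(R_th + R_L) ≤ 0.0320, so R_th ≤ R_L · ε/(1−ε) = 3.30 kΩ × 0.0320/0.9680 = 109 Ω.

R_th ≤ 109 Ω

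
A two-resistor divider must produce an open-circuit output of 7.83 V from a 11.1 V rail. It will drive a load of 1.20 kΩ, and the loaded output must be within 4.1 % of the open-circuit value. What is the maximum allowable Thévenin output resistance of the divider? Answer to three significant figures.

R_th ≤ 51.3 Ω

Loading drop = R_th/(R_th + R_L) ≤ 0.0410, so R_th ≤ R_L · ε/(1−ε) = 1.20 kΩ × 0.0410/0.9590 = 51.3 Ω.
(Any R1, R2 with R2/(R1+R2) = 0.705 and R1‖R2 ≤ 51.3 Ω will meet the spec.)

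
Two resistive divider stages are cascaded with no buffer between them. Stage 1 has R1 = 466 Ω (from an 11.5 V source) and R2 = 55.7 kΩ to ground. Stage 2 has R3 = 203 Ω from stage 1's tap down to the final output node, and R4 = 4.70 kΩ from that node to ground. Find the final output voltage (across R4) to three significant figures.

Stage 2 presents R3+R4 = 4903 Ω as a load on stage 1's tap.
Stage 1's lower leg becomes R2‖(R3+R4) = 4506 Ω, so V_mid = 11.5 × 4506/4972 = 10.42 V.
Stage 2 is itself unloaded: V_out = V_mid × R4/(R3+R4) = 10.42 × 4700/4903 = 9.99 V.

V_out ≈ 9.99 V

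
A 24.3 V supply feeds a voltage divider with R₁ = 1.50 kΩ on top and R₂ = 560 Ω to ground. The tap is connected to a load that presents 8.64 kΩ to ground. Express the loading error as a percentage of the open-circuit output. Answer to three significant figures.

4.51 %

The divider's output (Thévenin) resistance is R₁‖R₂ = 407.8 Ω.
Fractional drop under load = R_th/(R_th + R_L) = 407.8 / (407.8 + 8640) = 0.04507.
So the output falls by 4.51 %.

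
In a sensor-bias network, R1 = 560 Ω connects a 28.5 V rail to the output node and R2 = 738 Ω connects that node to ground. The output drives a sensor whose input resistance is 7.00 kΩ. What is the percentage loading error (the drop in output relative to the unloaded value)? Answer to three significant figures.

4.35 %

The divider's output (Thévenin) resistance is R1‖R2 = 318.4 Ω.
Fractional drop under load = R_th/(R_th + R_L) = 318.4 / (318.4 + 7000) = 0.04351.
So the output falls by 4.35 %.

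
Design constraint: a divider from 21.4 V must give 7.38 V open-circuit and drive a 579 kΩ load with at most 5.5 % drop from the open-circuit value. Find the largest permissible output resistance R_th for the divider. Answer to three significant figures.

Loading drop = R_th/(R_th + R_L) ≤ 0.0550, so R_th ≤ R_L · ε/(1−ε) = 579 kΩ × 0.0550/0.9450 = 33.7 kΩ.

R_th ≤ 33.7 kΩ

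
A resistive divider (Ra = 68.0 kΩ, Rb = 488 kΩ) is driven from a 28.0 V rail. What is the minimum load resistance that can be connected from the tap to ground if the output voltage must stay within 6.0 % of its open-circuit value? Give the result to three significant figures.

Output resistance R_th = Ra‖Rb = (68.0 × 488)/556.0 = 59.68 kΩ.
The fractional drop is R_th/(R_th + R_L); requiring this ≤ 0.0600 gives R_L ≥ R_th(1/0.0600 − 1) = 59.68 × 15.67 = 935 kΩ.

R_L(min) ≈ 935 kΩ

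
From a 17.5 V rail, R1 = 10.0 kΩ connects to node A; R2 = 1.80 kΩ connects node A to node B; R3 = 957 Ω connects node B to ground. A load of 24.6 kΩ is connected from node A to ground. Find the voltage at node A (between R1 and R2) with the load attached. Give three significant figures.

V ≈ 3.48 V

Below node A the series string R2+R3 = 2757 Ω sits in parallel with the 24600 Ω load: 2479 Ω.
V_A = 17.5 × 2479/(10000 + 2479) = 3.48 V.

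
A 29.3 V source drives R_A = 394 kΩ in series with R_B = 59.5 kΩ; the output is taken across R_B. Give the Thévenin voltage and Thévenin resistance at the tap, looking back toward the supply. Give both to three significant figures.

V_th is the open-circuit tap voltage: 29.3 × 59.5/(394 + 59.5) = 3.84 V.
With the supply zeroed, R_A and R_B appear in parallel from the tap: R_th = R_A‖R_B = (394 × 59.5)/453.5 = 51.7 kΩ.

V_th = 3.84 V, R_th = 51.7 kΩ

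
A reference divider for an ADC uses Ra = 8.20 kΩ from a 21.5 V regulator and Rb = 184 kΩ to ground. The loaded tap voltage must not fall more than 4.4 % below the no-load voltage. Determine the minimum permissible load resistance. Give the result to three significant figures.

Output resistance R_th = Ra‖Rb = (8.20 × 184)/192.2 = 7.850 kΩ.
The fractional drop is R_th/(R_th + R_L); requiring this ≤ 0.0440 gives R_L ≥ R_th(1/0.0440 − 1) = 7.850 × 21.73 = 171 kΩ.

R_L(min) ≈ 171 kΩ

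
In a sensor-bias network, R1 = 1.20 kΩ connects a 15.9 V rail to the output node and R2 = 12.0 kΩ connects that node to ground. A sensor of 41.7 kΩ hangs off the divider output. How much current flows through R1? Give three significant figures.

I ≈ 1.51 mA

R2‖R_L = 9.318 kΩ, so the source sees R1 + R2‖R_L = 10.52 kΩ.
I = 15.9 V / 10.52 kΩ = 1.51 mA.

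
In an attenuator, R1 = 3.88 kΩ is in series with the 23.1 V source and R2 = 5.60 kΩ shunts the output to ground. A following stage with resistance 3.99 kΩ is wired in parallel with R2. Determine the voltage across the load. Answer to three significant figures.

The load sits in parallel with R2: R2‖R_L = (5.60 × 3.99) / (5.60 + 3.99) = 2.330 kΩ.
V_out = 23.1 × 2.330 / (3.88 + 2.330) = 23.1 × 2.330/6.210 = 8.67 V.
(Unloaded it would have been 13.6 V.)

V_out ≈ 8.67 V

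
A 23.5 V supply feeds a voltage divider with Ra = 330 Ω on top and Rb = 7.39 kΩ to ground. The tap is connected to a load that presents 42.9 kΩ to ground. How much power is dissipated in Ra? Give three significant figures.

P ≈ 4.14 mW

Total resistance from the source is Ra + (Rb‖R_L) = 6634 Ω, so I = 23.5/6634 Ω = 3.542 mA.
P = I²·Ra = (3.542 mA)² × 330 Ω = 4.14 mW.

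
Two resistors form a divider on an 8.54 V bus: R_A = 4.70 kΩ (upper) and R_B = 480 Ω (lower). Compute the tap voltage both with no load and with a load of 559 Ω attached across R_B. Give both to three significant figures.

Open-circuit: V = 8.54 × 480/(4700 + 480) = 0.791 V.
With the load, R_B becomes R_B‖R_L = 258.2 Ω, so V = 8.54 × 258.2/4958 = 0.445 V.

Unloaded: 0.791 V; loaded: 0.445 V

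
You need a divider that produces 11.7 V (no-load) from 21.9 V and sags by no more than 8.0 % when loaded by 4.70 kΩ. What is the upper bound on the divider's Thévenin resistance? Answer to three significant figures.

Loading drop = R_th/(R_th + R_L) ≤ 0.0800, so R_th ≤ R_L · ε/(1−ε) = 4.70 kΩ × 0.0800/0.9200 = 409 Ω.
(Any R1, R2 with R2/(R1+R2) = 0.534 and R1‖R2 ≤ 409 Ω will meet the spec.)

R_th ≤ 409 Ω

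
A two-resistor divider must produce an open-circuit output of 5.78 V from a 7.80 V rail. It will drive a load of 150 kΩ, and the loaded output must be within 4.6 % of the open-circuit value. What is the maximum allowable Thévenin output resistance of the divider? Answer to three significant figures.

Loading drop = R_th/(R_th + R_L) ≤ 0.0460, so R_th ≤ R_L · ε/(1−ε) = 150 kΩ × 0.0460/0.9540 = 7.23 kΩ.
(Any R1, R2 with R2/(R1+R2) = 0.741 and R1‖R2 ≤ 7.23 kΩ will meet the spec.)

R_th ≤ 7.23 kΩ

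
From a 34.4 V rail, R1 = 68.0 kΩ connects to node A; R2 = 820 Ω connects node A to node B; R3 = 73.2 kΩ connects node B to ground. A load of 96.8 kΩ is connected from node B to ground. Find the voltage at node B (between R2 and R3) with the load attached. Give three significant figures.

At node B, R3 is in parallel with the load: R3‖R_L = 41680 Ω.
Below node A the resistance is R2 + (R3‖R_L) = 42500 Ω, so V_A = 34.4 × 42500/110500 = 13.23 V.
Then V_B = V_A × (R3‖R_L)/(R2 + R3‖R_L) = 13.23 × 41680/42500 = 13.0 V.

V ≈ 13.0 V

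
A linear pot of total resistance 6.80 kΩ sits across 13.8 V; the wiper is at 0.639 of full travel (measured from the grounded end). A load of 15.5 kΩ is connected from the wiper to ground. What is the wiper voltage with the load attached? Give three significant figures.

The wiper splits the pot into (1−α)R = 2.455 kΩ above and αR = 4.345 kΩ below.
Lower section ‖ load = 3.394 kΩ.
V_wiper = 13.8 × 3.394/(2.455 + 3.394) = 8.01 V.

V ≈ 8.01 V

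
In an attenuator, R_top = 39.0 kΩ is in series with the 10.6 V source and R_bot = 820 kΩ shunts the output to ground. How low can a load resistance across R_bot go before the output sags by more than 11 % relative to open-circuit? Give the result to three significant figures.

R_L(min) ≈ 301 kΩ

Output resistance R_th = R_top‖R_bot = (39.0 × 820)/859.0 = 37.23 kΩ.
The fractional drop is R_th/(R_th + R_L); requiring this ≤ 0.110 gives R_L ≥ R_th(1/0.110 − 1) = 37.23 × 8.091 = 301 kΩ.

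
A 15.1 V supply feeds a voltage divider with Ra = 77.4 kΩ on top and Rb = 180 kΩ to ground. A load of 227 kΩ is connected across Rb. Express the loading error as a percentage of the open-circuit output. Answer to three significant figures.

Unloaded V = 15.1 × 180/257.4 = 10.56 V.
Loaded: Rb‖R_L = 100.4 kΩ, giving V = 15.1 × 100.4/177.8 = 8.526 V.
Drop = (10.56 − 8.526) / 10.56 = 19.3 %.

19.3 %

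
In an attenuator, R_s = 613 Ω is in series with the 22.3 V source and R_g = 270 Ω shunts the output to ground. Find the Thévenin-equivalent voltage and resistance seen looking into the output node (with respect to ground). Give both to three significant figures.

V_th = 6.82 V, R_th = 187 Ω

V_th is the open-circuit tap voltage: 22.3 × 270/(613 + 270) = 6.82 V.
With the supply zeroed, R_s and R_g appear in parallel from the tap: R_th = R_s‖R_g = (613 × 270)/883.0 = 187 Ω.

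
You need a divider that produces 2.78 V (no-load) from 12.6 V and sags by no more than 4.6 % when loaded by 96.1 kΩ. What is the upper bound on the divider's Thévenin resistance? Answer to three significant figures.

Loading drop = R_th/(R_th + R_L) ≤ 0.0460, so R_th ≤ R_L · ε/(1−ε) = 96.1 kΩ × 0.0460/0.9540 = 4.63 kΩ.

R_th ≤ 4.63 kΩ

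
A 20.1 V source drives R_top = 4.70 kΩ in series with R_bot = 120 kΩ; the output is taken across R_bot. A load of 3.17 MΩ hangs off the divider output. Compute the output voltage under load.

The load sits in parallel with R_bot: R_bot‖R_L = (120 × 3170) / (120 + 3170) = 115.6 kΩ.
V_out = 20.1 × 115.6 / (4.70 + 115.6) = 20.1 × 115.6/120.3 = 19.3 V.
(Unloaded it would have been 19.3 V.)

V_out ≈ 19.3 V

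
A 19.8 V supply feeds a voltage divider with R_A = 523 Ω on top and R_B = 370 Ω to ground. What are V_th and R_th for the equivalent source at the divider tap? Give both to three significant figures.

V_th = 8.20 V, R_th = 217 Ω

V_th is the open-circuit tap voltage: 19.8 × 370/(523 + 370) = 8.20 V.
With the supply zeroed, R_A and R_B appear in parallel from the tap: R_th = R_A‖R_B = (523 × 370)/893.0 = 217 Ω.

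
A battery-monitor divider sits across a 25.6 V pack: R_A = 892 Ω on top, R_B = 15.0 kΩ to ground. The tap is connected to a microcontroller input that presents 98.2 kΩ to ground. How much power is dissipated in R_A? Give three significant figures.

P ≈ 3.02 mW

Total resistance from the source is R_A + (R_B‖R_L) = 13900 Ω, so I = 25.6/13900 Ω = 1.841 mA.
P = I²·R_A = (1.841 mA)² × 892 Ω = 3.02 mW.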